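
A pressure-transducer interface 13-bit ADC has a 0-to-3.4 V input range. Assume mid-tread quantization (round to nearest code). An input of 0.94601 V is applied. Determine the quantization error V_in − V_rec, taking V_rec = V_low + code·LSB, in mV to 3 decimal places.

One LSB is 3.4 V / 8192 = 415.04 µV.
(0.94601 − 0)/0.000415039 = 2279.3276; round gives code 2279.
Reconstructed: 0.94587402 V.
Difference: 0.000135977 V → 0.136 mV.

0.136 mV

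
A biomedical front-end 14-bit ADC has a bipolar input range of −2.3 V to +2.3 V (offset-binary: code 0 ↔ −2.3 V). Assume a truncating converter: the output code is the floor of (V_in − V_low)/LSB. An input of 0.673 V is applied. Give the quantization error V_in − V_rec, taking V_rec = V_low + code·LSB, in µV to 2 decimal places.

14.16 µV

One LSB is 4.6 V / 16384 = 280.76 µV.
Scaled input = 10589.0504 LSBs, so code = 10589.
Code 10589 maps back to (−2.3) + 10589×0.000280762 V = 0.67298584 V.
Difference: 1.41602e-05 V → 14.16 µV.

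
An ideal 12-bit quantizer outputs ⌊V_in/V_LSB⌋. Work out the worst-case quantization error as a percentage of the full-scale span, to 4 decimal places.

Truncating → worst-case error = 1 LSB = V_FS/2^12, so 100/4096 = 0.0244141 % of full scale.

0.0244 %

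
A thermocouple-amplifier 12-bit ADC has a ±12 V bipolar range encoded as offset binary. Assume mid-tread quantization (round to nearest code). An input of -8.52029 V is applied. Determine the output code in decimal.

code 594

Full-scale span = 24 V; LSB = 24/2^12 = 5.859 mV.
(V_in − V_low)/LSB = (-8.52029 − (−12)) / 0.00585938 = 593.871.
So the output code is 594.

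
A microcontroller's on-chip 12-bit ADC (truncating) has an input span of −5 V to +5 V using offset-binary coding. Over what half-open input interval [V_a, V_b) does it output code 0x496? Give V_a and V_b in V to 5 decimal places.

[-2.13379 V, -2.13135 V)

LSB = 10/2^12 = 2.441 mV.
Code 0x496 = 1174 decimal.
V_a = V_low + 1174·LSB = -2.13379 V; V_b = V_low + 1175·LSB = -2.13135 V.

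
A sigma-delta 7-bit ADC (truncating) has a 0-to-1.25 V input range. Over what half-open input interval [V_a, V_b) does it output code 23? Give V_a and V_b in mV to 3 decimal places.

[224.609 mV, 234.375 mV)

LSB = 1.25/2^7 = 9.766 mV.
V_a = V_low + 23·LSB = 0.224609 V; V_b = V_low + 24·LSB = 0.234375 V.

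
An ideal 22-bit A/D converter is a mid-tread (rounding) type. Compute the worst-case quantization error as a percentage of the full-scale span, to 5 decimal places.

0.00001 %

Rounding → worst-case error = ½ LSB = V_FS/2^23, so 100/8388608 = 1.19209e-05 % of full scale.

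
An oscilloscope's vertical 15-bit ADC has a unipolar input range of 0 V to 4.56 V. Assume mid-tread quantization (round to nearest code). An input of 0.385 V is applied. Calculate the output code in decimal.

code 2767

With 32768 levels over 4.56 V, one step is 139.16 µV.
Input sits at 2766.596 steps above V_low.
So the output code is 2767.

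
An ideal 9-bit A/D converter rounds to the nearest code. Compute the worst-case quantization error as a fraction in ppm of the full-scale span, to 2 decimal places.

Rounding → worst-case error = ½ LSB = V_FS/2^10, so 1e+06/1024 = 976.562 ppm of full scale.

976.56 ppm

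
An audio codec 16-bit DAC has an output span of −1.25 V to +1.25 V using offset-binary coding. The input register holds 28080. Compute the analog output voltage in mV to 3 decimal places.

-178.833 mV

LSB = 2.5 V / 2^16 = 38.15 µV.
V_out = (−1.25) + 28080 × 3.8147e-05 V = -0.178833 V.
= -178.833 mV.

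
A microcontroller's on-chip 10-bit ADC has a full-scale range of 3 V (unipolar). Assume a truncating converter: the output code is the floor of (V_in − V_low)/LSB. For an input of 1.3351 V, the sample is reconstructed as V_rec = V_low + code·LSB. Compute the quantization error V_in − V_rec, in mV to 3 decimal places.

2.092 mV

One LSB is 3 V / 1024 = 2.930 mV.
Scaled input = 455.7141 LSBs, so code = 455.
Reconstructed: 1.3330078 V.
Difference: 0.00209219 V → 2.092 mV.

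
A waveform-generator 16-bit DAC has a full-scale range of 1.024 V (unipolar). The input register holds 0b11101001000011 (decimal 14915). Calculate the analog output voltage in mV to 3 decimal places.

233.047 mV

LSB = 1.024 V / 2^16 = 15.62 µV.
Code 0b11101001000011 = 14915 decimal.
V_out = 0 + 14915 × 1.5625e-05 V = 0.233047 V.
= 233.047 mV.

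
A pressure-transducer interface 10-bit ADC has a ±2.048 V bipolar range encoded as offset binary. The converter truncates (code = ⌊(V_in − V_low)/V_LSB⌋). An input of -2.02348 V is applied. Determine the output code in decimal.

With 1024 levels over 4.096 V, one step is 4.000 mV.
(-2.02348 − (−2.048)) / 0.004 = 6.130 LSBs.
⌊·⌋(6.130) = 6.

code 6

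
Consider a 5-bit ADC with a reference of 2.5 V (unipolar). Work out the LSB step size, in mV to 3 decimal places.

Full-scale span = 2.5 V.
LSB = 2.5 / 2^5 = 2.5 / 32 = 0.078125 V = 78.125 mV.

78.125 mV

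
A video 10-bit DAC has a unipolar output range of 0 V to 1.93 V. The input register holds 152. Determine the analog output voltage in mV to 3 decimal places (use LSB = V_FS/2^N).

286.484 mV

LSB = 1.93 V / 2^10 = 1.885 mV.
V_out = 0 + 152 × 0.00188477 V = 0.286484 V.
= 286.484 mV.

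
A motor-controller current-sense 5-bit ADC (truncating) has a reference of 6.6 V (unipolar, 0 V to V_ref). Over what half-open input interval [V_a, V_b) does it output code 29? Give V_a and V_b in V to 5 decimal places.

[5.98125 V, 6.18750 V)

LSB = 6.6/2^5 = 206.250 mV.
V_a = V_low + 29·LSB = 5.98125 V; V_b = V_low + 30·LSB = 6.1875 V.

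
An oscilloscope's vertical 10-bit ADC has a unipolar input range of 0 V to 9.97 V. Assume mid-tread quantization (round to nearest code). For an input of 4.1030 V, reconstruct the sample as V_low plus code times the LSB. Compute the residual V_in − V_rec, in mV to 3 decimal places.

LSB = 9.97/2^10 = 9.736 mV.
(4.1030 − 0)/0.00973633 = 421.4114; round gives code 421.
V_rec = 0 + 421·0.00973633 = 4.0989941 V.
Difference: 0.00400586 V → 4.006 mV.

4.006 mV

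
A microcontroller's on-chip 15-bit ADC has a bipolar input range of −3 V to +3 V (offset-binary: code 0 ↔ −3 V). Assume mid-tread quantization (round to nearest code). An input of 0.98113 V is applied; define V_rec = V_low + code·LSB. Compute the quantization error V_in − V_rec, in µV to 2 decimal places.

Step size: 6 V ÷ 2^15 = 183.11 µV.
(V_in − V_low)/LSB = (0.98113 − (−3))/0.000183105 = 21742.2780 → code 21742 (round).
Reconstructed: 0.9810791 V.
Difference: 5.08984e-05 V → 50.90 µV.

50.90 µV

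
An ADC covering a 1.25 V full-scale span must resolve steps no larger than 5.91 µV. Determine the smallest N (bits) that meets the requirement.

18 bits

Number of steps required ≥ 1.25 V / 5.91 µV = 211505.92.
Need 2^N ≥ 211505.92; 2^17 = 131072, 2^18 = 262144.
Minimum N = 18.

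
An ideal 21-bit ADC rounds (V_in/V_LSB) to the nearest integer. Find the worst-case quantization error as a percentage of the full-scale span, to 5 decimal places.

Rounding → worst-case error = ½ LSB = V_FS/2^22, so 100/4194304 = 2.38419e-05 % of full scale.

0.00002 %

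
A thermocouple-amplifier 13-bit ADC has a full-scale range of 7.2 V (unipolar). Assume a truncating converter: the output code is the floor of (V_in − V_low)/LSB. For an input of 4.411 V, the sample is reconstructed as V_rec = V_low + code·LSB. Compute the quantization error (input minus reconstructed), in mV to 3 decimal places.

LSB = 7.2/2^13 = 0.879 mV.
(V_in − V_low)/LSB = (4.411 − 0)/0.000878906 = 5018.7378 → code 5018 (floor).
V_rec = 0 + 5018·0.000878906 = 4.4103516 V.
Difference: 0.000648438 V → 0.648 mV.

0.648 mV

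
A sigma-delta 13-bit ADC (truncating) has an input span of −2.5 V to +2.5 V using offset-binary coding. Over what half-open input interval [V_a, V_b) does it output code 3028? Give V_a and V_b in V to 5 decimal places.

[-0.65186 V, -0.65125 V)

LSB = 5/2^13 = 0.610 mV.
V_a = V_low + 3028·LSB = -0.651855 V; V_b = V_low + 3029·LSB = -0.651245 V.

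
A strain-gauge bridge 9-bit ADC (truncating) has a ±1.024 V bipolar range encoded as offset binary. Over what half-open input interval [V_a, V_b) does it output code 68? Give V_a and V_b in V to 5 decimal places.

LSB = 2.048/2^9 = 4.000 mV.
V_a = V_low + 68·LSB = -0.752 V; V_b = V_low + 69·LSB = -0.748 V.

[-0.75200 V, -0.74800 V)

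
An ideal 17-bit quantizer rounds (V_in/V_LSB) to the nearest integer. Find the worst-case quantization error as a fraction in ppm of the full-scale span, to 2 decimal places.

Rounding → worst-case error = ½ LSB = V_FS/2^18, so 1e+06/262144 = 3.8147 ppm of full scale.

3.81 ppm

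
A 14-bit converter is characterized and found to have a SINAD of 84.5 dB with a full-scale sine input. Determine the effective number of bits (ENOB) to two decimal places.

ENOB = (SINAD − 1.76) / 6.02 = (84.5 − 1.76)/6.02 = 13.744.

13.74 bits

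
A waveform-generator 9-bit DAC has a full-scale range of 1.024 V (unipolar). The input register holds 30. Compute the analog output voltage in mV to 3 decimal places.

60.000 mV

LSB = 1.024 V / 2^9 = 2.000 mV.
V_out = 0 + 30 × 0.002 V = 0.06 V.
= 60.000 mV.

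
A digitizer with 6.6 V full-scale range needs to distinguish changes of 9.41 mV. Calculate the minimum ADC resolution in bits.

Number of steps required ≥ 6.6 V / 9.41 mV = 701.38.
Need 2^N ≥ 701.38; 2^9 = 512, 2^10 = 1024.
Minimum N = 10.

10 bits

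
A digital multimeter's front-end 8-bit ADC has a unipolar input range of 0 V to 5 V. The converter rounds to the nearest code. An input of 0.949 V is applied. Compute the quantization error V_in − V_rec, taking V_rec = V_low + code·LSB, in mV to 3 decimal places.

Step size: 5 V ÷ 2^8 = 19.531 mV.
(0.949 − 0)/0.0195312 = 48.5888; round gives code 49.
Reconstructed: 0.95703125 V.
Difference: -0.00803125 V → -8.031 mV.

-8.031 mV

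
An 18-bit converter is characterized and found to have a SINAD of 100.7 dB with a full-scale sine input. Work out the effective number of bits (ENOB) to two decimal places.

16.44 bits

ENOB = (SINAD − 1.76) / 6.02 = (100.7 − 1.76)/6.02 = 16.435.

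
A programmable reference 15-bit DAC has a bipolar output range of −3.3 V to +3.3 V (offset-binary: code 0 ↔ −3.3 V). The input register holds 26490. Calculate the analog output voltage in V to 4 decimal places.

LSB = 6.6 V / 2^15 = 201.42 µV.
V_out = (−3.3) + 26490 × 0.000201416 V = 2.03551 V.

2.0355 V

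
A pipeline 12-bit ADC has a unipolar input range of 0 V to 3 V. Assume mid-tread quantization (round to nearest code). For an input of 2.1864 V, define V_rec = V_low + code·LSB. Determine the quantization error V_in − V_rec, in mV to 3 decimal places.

Step size: 3 V ÷ 2^12 = 0.732 mV.
(V_in − V_low)/LSB = (2.1864 − 0)/0.000732422 = 2985.1648 → code 2985 (round).
V_rec = 0 + 2985·0.000732422 = 2.1862793 V.
V_in − V_rec = 0.000120703 V = 0.121 mV.

0.121 mV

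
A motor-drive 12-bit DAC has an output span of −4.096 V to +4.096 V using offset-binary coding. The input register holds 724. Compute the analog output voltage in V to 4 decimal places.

LSB = 8.192 V / 2^12 = 2.000 mV.
V_out = (−4.096) + 724 × 0.002 V = -2.648 V.

-2.6480 V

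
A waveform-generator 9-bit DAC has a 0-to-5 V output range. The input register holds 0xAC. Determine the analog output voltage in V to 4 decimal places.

LSB = 5 V / 2^9 = 9.766 mV.
Code 0xAC = 172 decimal.
V_out = 0 + 172 × 0.00976562 V = 1.67969 V.

1.6797 V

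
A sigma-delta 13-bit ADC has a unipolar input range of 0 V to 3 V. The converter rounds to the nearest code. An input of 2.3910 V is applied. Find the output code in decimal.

code 6529

LSB = 3 V / 8192 = 366.21 µV.
(2.3910 − 0) / 0.000366211 = 6529.024 LSBs.
Round → code 6529.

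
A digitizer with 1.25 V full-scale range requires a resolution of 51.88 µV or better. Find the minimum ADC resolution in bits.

15 bits

Number of steps required ≥ 1.25 V / 51.88 µV = 24094.06.
Need 2^N ≥ 24094.06; 2^14 = 16384, 2^15 = 32768.
Minimum N = 15.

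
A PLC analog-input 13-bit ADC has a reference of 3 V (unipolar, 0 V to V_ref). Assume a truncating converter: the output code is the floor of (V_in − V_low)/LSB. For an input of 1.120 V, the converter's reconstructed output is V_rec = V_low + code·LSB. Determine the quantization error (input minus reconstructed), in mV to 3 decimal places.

0.127 mV

Step size: 3 V ÷ 2^13 = 366.21 µV.
(V_in − V_low)/LSB = (1.120 − 0)/0.000366211 = 3058.3467 → code 3058 (floor).
Reconstructed: 1.119873 V.
Difference: 0.000126953 V → 0.127 mV.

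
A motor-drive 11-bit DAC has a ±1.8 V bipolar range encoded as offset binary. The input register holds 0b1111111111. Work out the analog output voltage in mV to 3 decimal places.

LSB = 3.6 V / 2^11 = 1.758 mV.
Code 0b1111111111 = 1023 decimal.
V_out = (−1.8) + 1023 × 0.00175781 V = -0.00175781 V.
= -1.758 mV.

-1.758 mV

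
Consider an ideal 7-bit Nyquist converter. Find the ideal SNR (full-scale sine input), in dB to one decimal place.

43.9 dB

SNR ≈ 6.02·N + 1.76 dB = 6.02·7 + 1.76 = 43.90 dB.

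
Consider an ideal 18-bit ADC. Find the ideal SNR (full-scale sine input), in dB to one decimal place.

110.1 dB

SNR ≈ 6.02·N + 1.76 dB = 6.02·18 + 1.76 = 110.12 dB.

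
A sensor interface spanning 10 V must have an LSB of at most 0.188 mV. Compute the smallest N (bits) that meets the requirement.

16 bits

Number of steps required ≥ 10 V / 0.188 mV = 53191.49.
Need 2^N ≥ 53191.49; 2^15 = 32768, 2^16 = 65536.
Minimum N = 16.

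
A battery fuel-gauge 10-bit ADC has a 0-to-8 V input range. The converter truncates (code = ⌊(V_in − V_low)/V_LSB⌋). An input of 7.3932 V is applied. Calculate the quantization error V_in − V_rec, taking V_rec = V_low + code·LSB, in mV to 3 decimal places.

LSB = 8/2^10 = 7.812 mV.
Scaled input = 946.3296 LSBs, so code = 946.
V_rec = 0 + 946·0.0078125 = 7.390625 V.
Difference: 0.002575 V → 2.575 mV.

2.575 mV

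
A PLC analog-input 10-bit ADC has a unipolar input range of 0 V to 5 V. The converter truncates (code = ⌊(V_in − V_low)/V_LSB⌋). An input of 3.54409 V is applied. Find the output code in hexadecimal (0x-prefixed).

Full-scale span = 5 V; LSB = 5/2^10 = 4.883 mV.
(V_in − V_low)/LSB = (3.54409 − 0) / 0.00488281 = 725.830.
So the output code is 725.
In hexadecimal (0x-prefixed): 0x2D5.

code 0x2D5 (decimal 725)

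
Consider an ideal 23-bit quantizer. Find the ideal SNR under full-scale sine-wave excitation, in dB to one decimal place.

SNR ≈ 6.02·N + 1.76 dB = 6.02·23 + 1.76 = 140.22 dB.

140.2 dB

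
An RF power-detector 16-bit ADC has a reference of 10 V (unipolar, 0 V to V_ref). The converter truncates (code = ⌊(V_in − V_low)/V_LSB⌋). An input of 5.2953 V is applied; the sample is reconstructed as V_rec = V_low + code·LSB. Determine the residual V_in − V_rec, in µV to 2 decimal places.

Step size: 10 V ÷ 2^16 = 152.59 µV.
(V_in − V_low)/LSB = (5.2953 − 0)/0.000152588 = 34703.2781 → code 34703 (floor).
V_rec = 0 + 34703·0.000152588 = 5.2952576 V.
Error = 5.2953 − 5.2952576 = 4.24316e-05 V = 42.43 µV.

42.43 µV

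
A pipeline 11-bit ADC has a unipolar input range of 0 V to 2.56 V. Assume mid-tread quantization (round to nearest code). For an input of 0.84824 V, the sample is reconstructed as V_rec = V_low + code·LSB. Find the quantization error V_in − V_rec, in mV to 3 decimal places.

LSB = 2.56/2^11 = 1.250 mV.
(V_in − V_low)/LSB = (0.84824 − 0)/0.00125 = 678.5920 → code 679 (round).
Code 679 maps back to 0 + 679×0.00125 V = 0.84875 V.
V_in − V_rec = -0.00051 V = -0.510 mV.

-0.510 mV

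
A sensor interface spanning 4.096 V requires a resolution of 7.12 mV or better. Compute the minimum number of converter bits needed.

10 bits

Number of steps required ≥ 4.096 V / 7.12 mV = 575.28.
Need 2^N ≥ 575.28; 2^9 = 512, 2^10 = 1024.
Minimum N = 10.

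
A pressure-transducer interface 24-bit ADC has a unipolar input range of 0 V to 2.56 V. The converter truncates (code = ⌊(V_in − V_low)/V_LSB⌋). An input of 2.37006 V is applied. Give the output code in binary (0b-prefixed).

Full-scale span = 2.56 V; LSB = 2.56/2^24 = 0.15 µV.
Input sits at 15532425.216 steps above V_low.
Floor → code 15532425.
In binary (0b-prefixed): 0b111011010000000110001001.

code 0b111011010000000110001001 (decimal 15532425)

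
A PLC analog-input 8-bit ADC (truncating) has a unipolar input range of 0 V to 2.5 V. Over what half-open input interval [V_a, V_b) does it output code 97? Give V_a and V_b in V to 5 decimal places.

LSB = 2.5/2^8 = 9.766 mV.
V_a = V_low + 97·LSB = 0.947266 V; V_b = V_low + 98·LSB = 0.957031 V.

[0.94727 V, 0.95703 V)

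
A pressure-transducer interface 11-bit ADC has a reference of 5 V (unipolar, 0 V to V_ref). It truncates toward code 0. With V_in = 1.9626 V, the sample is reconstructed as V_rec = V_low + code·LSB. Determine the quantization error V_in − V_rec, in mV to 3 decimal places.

2.151 mV

LSB = 5/2^11 = 2.441 mV.
(V_in − V_low)/LSB = (1.9626 − 0)/0.00244141 = 803.8810 → code 803 (floor).
Code 803 maps back to 0 + 803×0.00244141 V = 1.9604492 V.
Difference: 0.00215078 V → 2.151 mV.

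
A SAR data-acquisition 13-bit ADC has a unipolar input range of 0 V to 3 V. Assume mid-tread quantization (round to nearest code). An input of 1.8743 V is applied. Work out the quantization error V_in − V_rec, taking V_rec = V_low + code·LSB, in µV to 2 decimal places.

32.42 µV

Step size: 3 V ÷ 2^13 = 366.21 µV.
(1.8743 − 0)/0.000366211 = 5118.0885; round gives code 5118.
Reconstructed: 1.8742676 V.
Difference: 3.24219e-05 V → 32.42 µV.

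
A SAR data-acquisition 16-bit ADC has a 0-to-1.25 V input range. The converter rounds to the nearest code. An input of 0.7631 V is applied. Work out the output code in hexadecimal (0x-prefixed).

code 0x9C48 (decimal 40008)

LSB = 1.25 V / 65536 = 19.07 µV.
(0.7631 − 0) / 1.90735e-05 = 40008.417 LSBs.
So the output code is 40008.
In hexadecimal (0x-prefixed): 0x9C48.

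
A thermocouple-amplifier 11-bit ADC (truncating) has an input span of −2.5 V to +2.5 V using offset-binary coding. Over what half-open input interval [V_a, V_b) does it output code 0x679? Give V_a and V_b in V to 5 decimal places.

[1.54541 V, 1.54785 V)

LSB = 5/2^11 = 2.441 mV.
Code 0x679 = 1657 decimal.
V_a = V_low + 1657·LSB = 1.54541 V; V_b = V_low + 1658·LSB = 1.54785 V.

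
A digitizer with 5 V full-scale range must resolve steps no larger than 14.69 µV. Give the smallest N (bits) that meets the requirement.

19 bits

Number of steps required ≥ 5 V / 14.69 µV = 340367.60.
Need 2^N ≥ 340367.60; 2^18 = 262144, 2^19 = 524288.
Minimum N = 19.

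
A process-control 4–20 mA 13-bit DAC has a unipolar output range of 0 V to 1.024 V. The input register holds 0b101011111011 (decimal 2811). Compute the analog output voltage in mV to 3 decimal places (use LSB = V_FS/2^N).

LSB = 1.024 V / 2^13 = 125.00 µV.
Code 0b101011111011 = 2811 decimal.
V_out = 0 + 2811 × 0.000125 V = 0.351375 V.
= 351.375 mV.

351.375 mV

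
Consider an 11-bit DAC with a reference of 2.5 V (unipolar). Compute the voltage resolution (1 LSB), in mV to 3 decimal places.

Full-scale span = 2.5 V.
LSB = 2.5 / 2^11 = 2.5 / 2048 = 0.0012207 V = 1.221 mV.

1.221 mV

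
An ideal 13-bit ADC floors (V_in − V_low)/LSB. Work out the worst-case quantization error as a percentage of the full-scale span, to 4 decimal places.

0.0122 %

Truncating → worst-case error = 1 LSB = V_FS/2^13, so 100/8192 = 0.012207 % of full scale.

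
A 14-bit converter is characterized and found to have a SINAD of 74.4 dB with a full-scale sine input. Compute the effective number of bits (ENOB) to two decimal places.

12.07 bits

ENOB = (SINAD − 1.76) / 6.02 = (74.4 − 1.76)/6.02 = 12.066.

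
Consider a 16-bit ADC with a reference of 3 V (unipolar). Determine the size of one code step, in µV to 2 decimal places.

45.78 µV

Full-scale span = 3 V.
LSB = 3 / 2^16 = 3 / 65536 = 4.57764e-05 V = 45.78 µV.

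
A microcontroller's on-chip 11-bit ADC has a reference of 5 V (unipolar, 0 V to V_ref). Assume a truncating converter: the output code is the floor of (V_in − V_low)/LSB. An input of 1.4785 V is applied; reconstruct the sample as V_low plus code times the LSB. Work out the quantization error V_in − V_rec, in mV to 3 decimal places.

1.449 mV

Step size: 5 V ÷ 2^11 = 2.441 mV.
(1.4785 − 0)/0.00244141 = 605.5936; ⌊·⌋ gives code 605.
Reconstructed: 1.4770508 V.
V_in − V_rec = 0.00144922 V = 1.449 mV.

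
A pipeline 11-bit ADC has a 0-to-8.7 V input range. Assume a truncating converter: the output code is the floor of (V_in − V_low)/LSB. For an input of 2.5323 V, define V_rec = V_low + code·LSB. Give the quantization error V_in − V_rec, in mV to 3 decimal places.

Step size: 8.7 V ÷ 2^11 = 4.248 mV.
(2.5323 − 0)/0.00424805 = 596.1092; ⌊·⌋ gives code 596.
V_rec = 0 + 596·0.00424805 = 2.5318359 V.
Difference: 0.000464063 V → 0.464 mV.

0.464 mV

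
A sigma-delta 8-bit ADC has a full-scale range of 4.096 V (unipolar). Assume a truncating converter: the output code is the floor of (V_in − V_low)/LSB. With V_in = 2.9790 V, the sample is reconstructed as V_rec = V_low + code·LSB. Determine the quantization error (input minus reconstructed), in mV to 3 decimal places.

3.000 mV

LSB = 4.096/2^8 = 16.000 mV.
(2.9790 − 0)/0.016 = 186.1875; ⌊·⌋ gives code 186.
Code 186 maps back to 0 + 186×0.016 V = 2.976 V.
Difference: 0.003 V → 3.000 mV.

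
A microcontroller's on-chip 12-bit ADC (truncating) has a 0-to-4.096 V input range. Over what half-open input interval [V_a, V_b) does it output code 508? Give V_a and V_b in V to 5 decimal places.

[0.50800 V, 0.50900 V)

LSB = 4.096/2^12 = 1.000 mV.
V_a = V_low + 508·LSB = 0.508 V; V_b = V_low + 509·LSB = 0.509 V.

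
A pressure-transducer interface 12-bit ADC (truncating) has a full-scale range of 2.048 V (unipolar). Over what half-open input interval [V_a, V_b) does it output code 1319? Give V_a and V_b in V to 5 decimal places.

[0.65950 V, 0.66000 V)

LSB = 2.048/2^12 = 0.500 mV.
V_a = V_low + 1319·LSB = 0.6595 V; V_b = V_low + 1320·LSB = 0.66 V.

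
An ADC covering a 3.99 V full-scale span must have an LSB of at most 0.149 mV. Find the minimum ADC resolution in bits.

15 bits

Number of steps required ≥ 3.99 V / 0.149 mV = 26778.52.
Need 2^N ≥ 26778.52; 2^14 = 16384, 2^15 = 32768.
Minimum N = 15.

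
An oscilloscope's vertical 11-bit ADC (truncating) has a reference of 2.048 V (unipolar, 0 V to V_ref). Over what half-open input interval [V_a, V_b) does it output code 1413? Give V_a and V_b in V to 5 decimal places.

LSB = 2.048/2^11 = 1.000 mV.
V_a = V_low + 1413·LSB = 1.413 V; V_b = V_low + 1414·LSB = 1.414 V.

[1.41300 V, 1.41400 V)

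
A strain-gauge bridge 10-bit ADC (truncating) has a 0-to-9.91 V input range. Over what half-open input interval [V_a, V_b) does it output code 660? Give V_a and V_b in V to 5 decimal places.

[6.38730 V, 6.39698 V)

LSB = 9.91/2^10 = 9.678 mV.
V_a = V_low + 660·LSB = 6.3873 V; V_b = V_low + 661·LSB = 6.39698 V.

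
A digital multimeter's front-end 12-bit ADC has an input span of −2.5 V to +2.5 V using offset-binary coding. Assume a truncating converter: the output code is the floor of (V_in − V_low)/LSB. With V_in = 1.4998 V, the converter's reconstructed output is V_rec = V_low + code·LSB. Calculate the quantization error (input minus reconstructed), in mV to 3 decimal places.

0.777 mV

LSB = 5/2^12 = 1.221 mV.
(1.4998 − (−2.5))/0.0012207 = 3276.6362; ⌊·⌋ gives code 3276.
Code 3276 maps back to (−2.5) + 3276×0.0012207 V = 1.4990234 V.
V_in − V_rec = 0.000776563 V = 0.777 mV.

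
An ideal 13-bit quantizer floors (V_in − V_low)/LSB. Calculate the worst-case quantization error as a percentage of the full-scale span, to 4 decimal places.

0.0122 %

Truncating → worst-case error = 1 LSB = V_FS/2^13, so 100/8192 = 0.012207 % of full scale.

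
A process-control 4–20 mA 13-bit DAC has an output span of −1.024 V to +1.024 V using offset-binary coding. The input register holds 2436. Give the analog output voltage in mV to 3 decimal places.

-415.000 mV

LSB = 2.048 V / 2^13 = 250.00 µV.
V_out = (−1.024) + 2436 × 0.00025 V = -0.415 V.
= -415.000 mV.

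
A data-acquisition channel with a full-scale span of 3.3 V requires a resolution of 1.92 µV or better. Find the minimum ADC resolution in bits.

21 bits

Number of steps required ≥ 3.3 V / 1.92 µV = 1718750.00.
Need 2^N ≥ 1718750.00; 2^20 = 1048576, 2^21 = 2097152.
Minimum N = 21.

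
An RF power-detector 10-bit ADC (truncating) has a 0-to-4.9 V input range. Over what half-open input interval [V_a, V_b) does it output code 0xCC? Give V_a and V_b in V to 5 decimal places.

[0.97617 V, 0.98096 V)

LSB = 4.9/2^10 = 4.785 mV.
Code 0xCC = 204 decimal.
V_a = V_low + 204·LSB = 0.976172 V; V_b = V_low + 205·LSB = 0.980957 V.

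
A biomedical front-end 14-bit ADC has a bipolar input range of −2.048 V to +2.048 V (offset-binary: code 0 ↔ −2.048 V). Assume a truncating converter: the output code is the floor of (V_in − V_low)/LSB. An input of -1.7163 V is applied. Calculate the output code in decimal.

Full-scale span = 4.096 V; LSB = 4.096/2^14 = 250.00 µV.
(-1.7163 − (−2.048)) / 0.00025 = 1326.800 LSBs.
Floor → code 1326.

code 1326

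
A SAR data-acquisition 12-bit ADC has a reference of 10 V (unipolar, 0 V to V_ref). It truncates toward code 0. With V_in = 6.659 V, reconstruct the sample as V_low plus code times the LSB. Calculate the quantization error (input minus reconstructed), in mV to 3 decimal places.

1.285 mV

Step size: 10 V ÷ 2^12 = 2.441 mV.
Scaled input = 2727.5264 LSBs, so code = 2727.
V_rec = 0 + 2727·0.00244141 = 6.6577148 V.
V_in − V_rec = 0.00128516 V = 1.285 mV.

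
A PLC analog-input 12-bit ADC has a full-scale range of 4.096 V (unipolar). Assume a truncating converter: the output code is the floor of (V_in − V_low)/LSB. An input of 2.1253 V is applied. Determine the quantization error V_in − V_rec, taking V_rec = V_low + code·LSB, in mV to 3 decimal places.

LSB = 4.096/2^12 = 1.000 mV.
Scaled input = 2125.3000 LSBs, so code = 2125.
V_rec = 0 + 2125·0.001 = 2.125 V.
Error = 2.1253 − 2.125 = 0.0003 V = 0.300 mV.

0.300 mV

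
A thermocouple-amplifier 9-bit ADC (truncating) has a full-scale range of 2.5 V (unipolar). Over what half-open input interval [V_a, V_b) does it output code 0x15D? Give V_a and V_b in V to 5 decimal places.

[1.70410 V, 1.70898 V)

LSB = 2.5/2^9 = 4.883 mV.
Code 0x15D = 349 decimal.
V_a = V_low + 349·LSB = 1.7041 V; V_b = V_low + 350·LSB = 1.70898 V.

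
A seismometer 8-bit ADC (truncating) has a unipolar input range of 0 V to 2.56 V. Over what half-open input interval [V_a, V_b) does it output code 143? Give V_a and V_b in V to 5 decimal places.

[1.43000 V, 1.44000 V)

LSB = 2.56/2^8 = 10.000 mV.
V_a = V_low + 143·LSB = 1.43 V; V_b = V_low + 144·LSB = 1.44 V.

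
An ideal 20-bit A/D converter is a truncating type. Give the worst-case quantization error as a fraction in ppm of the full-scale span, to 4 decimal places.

0.9537 ppm

Truncating → worst-case error = 1 LSB = V_FS/2^20, so 1e+06/1048576 = 0.953674 ppm of full scale.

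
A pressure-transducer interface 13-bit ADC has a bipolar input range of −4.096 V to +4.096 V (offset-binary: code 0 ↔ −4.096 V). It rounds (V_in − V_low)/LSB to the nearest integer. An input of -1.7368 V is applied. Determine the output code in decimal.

LSB = 8.192 V / 8192 = 1.000 mV.
Input sits at 2359.200 steps above V_low.
round(2359.200) = 2359.

code 2359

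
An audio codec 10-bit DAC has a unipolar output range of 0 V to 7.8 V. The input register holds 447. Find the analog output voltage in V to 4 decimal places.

LSB = 7.8 V / 2^10 = 7.617 mV.
V_out = 0 + 447 × 0.00761719 V = 3.40488 V.

3.4049 V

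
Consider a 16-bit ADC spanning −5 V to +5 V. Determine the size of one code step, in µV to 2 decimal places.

152.59 µV

Full-scale span = 10 V.
LSB = 10 / 2^16 = 10 / 65536 = 0.000152588 V = 152.59 µV.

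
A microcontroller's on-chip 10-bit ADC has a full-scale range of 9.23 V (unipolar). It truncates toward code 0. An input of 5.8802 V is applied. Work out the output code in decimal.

Full-scale span = 9.23 V; LSB = 9.23/2^10 = 9.014 mV.
Input sits at 652.365 steps above V_low.
Floor → code 652.

code 652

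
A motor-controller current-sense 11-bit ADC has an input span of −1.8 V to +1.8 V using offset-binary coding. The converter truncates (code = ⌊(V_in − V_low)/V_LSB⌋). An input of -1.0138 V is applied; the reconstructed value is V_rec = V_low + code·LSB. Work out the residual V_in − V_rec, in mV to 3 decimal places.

Step size: 3.6 V ÷ 2^11 = 1.758 mV.
Scaled input = 447.2604 LSBs, so code = 447.
Code 447 maps back to (−1.8) + 447×0.00175781 V = -1.0142578 V.
V_in − V_rec = 0.000457812 V = 0.458 mV.

0.458 mV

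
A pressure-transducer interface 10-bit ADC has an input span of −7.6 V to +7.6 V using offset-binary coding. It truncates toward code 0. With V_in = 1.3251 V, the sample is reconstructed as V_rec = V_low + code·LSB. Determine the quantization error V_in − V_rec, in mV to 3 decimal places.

4.006 mV

One LSB is 15.2 V / 1024 = 14.844 mV.
(1.3251 − (−7.6))/0.0148437 = 601.2699; ⌊·⌋ gives code 601.
Reconstructed: 1.3210937 V.
V_in − V_rec = 0.00400625 V = 4.006 mV.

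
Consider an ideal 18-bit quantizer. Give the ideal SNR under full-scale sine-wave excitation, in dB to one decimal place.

110.1 dB

SNR ≈ 6.02·N + 1.76 dB = 6.02·18 + 1.76 = 110.12 dB.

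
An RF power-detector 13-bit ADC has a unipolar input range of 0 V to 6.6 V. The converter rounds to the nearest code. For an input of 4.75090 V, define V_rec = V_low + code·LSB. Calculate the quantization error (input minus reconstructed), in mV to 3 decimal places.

-0.101 mV

Step size: 6.6 V ÷ 2^13 = 0.806 mV.
(4.75090 − 0)/0.000805664 = 5896.8747; round gives code 5897.
Reconstructed: 4.751001 V.
V_in − V_rec = -0.000100977 V = -0.101 mV.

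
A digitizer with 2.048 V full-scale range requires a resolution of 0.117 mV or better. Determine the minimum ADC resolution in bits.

15 bits

Number of steps required ≥ 2.048 V / 0.117 mV = 17504.27.
Need 2^N ≥ 17504.27; 2^14 = 16384, 2^15 = 32768.
Minimum N = 15.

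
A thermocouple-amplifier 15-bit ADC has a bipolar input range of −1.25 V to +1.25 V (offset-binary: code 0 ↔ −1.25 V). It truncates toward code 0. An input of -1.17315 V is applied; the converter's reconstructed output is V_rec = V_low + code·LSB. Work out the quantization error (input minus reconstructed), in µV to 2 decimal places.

Step size: 2.5 V ÷ 2^15 = 76.29 µV.
(V_in − V_low)/LSB = (-1.17315 − (−1.25))/7.62939e-05 = 1007.2883 → code 1007 (floor).
Code 1007 maps back to (−1.25) + 1007×7.62939e-05 V = -1.173172 V.
Difference: 2.19971e-05 V → 22.00 µV.

22.00 µV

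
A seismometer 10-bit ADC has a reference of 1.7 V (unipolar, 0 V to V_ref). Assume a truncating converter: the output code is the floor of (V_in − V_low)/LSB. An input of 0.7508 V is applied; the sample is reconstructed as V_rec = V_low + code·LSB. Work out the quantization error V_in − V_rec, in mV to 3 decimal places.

One LSB is 1.7 V / 1024 = 1.660 mV.
Scaled input = 452.2466 LSBs, so code = 452.
Code 452 maps back to 0 + 452×0.00166016 V = 0.75039062 V.
V_in − V_rec = 0.000409375 V = 0.409 mV.

0.409 mV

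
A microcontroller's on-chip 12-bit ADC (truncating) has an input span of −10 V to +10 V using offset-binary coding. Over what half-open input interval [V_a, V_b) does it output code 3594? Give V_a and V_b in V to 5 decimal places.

LSB = 20/2^12 = 4.883 mV.
V_a = V_low + 3594·LSB = 7.54883 V; V_b = V_low + 3595·LSB = 7.55371 V.

[7.54883 V, 7.55371 V)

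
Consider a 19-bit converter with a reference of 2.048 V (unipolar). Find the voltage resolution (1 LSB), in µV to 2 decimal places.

3.91 µV

Full-scale span = 2.048 V.
LSB = 2.048 / 2^19 = 2.048 / 524288 = 3.90625e-06 V = 3.91 µV.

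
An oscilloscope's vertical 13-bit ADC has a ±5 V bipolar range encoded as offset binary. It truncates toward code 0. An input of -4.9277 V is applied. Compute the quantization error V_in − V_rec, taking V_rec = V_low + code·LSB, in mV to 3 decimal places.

Step size: 10 V ÷ 2^13 = 1.221 mV.
(V_in − V_low)/LSB = (-4.9277 − (−5))/0.0012207 = 59.2282 → code 59 (floor).
V_rec = (−5) + 59·0.0012207 = -4.9279785 V.
Difference: 0.000278516 V → 0.279 mV.

0.279 mV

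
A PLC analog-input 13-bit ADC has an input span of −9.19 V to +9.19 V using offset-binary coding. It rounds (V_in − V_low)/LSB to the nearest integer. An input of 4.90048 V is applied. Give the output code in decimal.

code 6280

With 8192 levels over 18.38 V, one step is 2.244 mV.
Input sits at 6280.153 steps above V_low.
So the output code is 6280.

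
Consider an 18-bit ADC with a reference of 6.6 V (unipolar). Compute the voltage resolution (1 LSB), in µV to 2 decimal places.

Full-scale span = 6.6 V.
LSB = 6.6 / 2^18 = 6.6 / 262144 = 2.5177e-05 V = 25.18 µV.

25.18 µV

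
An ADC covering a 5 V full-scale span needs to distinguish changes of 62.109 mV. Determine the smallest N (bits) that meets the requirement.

Number of steps required ≥ 5 V / 62.109 mV = 80.50.
Need 2^N ≥ 80.50; 2^6 = 64, 2^7 = 128.
Minimum N = 7.

7 bits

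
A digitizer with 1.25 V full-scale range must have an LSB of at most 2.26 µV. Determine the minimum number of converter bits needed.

Number of steps required ≥ 1.25 V / 2.26 µV = 553097.35.
Need 2^N ≥ 553097.35; 2^19 = 524288, 2^20 = 1048576.
Minimum N = 20.

20 bits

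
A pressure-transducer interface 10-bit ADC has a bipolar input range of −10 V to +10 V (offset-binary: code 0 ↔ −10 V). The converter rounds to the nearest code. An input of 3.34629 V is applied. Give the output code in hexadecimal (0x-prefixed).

code 0x2AB (decimal 683)

Full-scale span = 20 V; LSB = 20/2^10 = 19.531 mV.
(3.34629 − (−10)) / 0.0195312 = 683.330 LSBs.
round(683.330) = 683.
In hexadecimal (0x-prefixed): 0x2AB.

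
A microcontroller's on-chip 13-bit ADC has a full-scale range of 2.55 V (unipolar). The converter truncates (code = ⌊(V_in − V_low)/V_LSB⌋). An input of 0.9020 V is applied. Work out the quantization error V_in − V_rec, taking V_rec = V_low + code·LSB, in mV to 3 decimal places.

0.224 mV

One LSB is 2.55 V / 8192 = 311.28 µV.
(V_in − V_low)/LSB = (0.9020 − 0)/0.000311279 = 2897.7192 → code 2897 (floor).
V_rec = 0 + 2897·0.000311279 = 0.90177612 V.
V_in − V_rec = 0.000223877 V = 0.224 mV.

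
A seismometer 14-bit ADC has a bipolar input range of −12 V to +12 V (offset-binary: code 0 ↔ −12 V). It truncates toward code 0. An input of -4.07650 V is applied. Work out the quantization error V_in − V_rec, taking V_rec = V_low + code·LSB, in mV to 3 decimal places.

0.160 mV

LSB = 24/2^14 = 1.465 mV.
(-4.07650 − (−12))/0.00146484 = 5409.1093; ⌊·⌋ gives code 5409.
V_rec = (−12) + 5409·0.00146484 = -4.0766602 V.
V_in − V_rec = 0.000160156 V = 0.160 mV.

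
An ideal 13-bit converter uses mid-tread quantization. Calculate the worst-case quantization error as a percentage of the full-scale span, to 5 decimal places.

0.00610 %

Rounding → worst-case error = ½ LSB = V_FS/2^14, so 100/16384 = 0.00610352 % of full scale.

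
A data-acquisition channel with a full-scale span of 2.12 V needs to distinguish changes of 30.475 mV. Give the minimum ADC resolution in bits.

7 bits

Number of steps required ≥ 2.12 V / 30.475 mV = 69.57.
Need 2^N ≥ 69.57; 2^6 = 64, 2^7 = 128.
Minimum N = 7.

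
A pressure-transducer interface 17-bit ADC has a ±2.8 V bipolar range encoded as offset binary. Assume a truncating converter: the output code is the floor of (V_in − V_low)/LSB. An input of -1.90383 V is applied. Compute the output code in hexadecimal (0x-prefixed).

LSB = 5.6 V / 131072 = 42.72 µV.
(-1.90383 − (−2.8)) / 4.27246e-05 = 20975.499 LSBs.
So the output code is 20975.
In hexadecimal (0x-prefixed): 0x51EF.

code 0x51EF (decimal 20975)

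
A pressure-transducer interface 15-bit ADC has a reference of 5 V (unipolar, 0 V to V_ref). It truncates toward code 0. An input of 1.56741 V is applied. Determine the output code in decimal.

code 10272

LSB = 5 V / 32768 = 152.59 µV.
(1.56741 − 0) / 0.000152588 = 10272.178 LSBs.
So the output code is 10272.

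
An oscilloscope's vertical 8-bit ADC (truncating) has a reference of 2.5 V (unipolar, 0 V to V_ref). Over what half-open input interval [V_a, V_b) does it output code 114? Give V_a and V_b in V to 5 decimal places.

[1.11328 V, 1.12305 V)

LSB = 2.5/2^8 = 9.766 mV.
V_a = V_low + 114·LSB = 1.11328 V; V_b = V_low + 115·LSB = 1.12305 V.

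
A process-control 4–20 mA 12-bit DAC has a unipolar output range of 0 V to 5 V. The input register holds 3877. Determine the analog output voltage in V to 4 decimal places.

LSB = 5 V / 2^12 = 1.221 mV.
V_out = 0 + 3877 × 0.0012207 V = 4.73267 V.

4.7327 V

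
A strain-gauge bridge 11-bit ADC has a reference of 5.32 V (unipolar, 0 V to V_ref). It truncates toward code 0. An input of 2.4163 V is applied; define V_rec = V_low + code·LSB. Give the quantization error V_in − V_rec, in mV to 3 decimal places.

LSB = 5.32/2^11 = 2.598 mV.
(2.4163 − 0)/0.00259766 = 930.1847; ⌊·⌋ gives code 930.
Reconstructed: 2.4158203 V.
Difference: 0.000479688 V → 0.480 mV.

0.480 mV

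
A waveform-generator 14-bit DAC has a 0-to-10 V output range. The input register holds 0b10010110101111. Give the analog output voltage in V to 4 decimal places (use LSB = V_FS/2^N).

5.8881 V

LSB = 10 V / 2^14 = 0.610 mV.
Code 0b10010110101111 = 9647 decimal.
V_out = 0 + 9647 × 0.000610352 V = 5.88806 V.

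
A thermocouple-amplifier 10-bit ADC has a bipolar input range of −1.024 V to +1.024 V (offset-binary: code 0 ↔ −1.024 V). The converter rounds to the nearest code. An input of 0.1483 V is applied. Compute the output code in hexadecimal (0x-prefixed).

LSB = 2.048 V / 1024 = 2.000 mV.
Input sits at 586.150 steps above V_low.
round(586.150) = 586.
In hexadecimal (0x-prefixed): 0x24A.

code 0x24A (decimal 586)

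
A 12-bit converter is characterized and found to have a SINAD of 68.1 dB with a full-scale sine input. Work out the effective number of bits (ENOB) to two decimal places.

11.02 bits

ENOB = (SINAD − 1.76) / 6.02 = (68.1 − 1.76)/6.02 = 11.020.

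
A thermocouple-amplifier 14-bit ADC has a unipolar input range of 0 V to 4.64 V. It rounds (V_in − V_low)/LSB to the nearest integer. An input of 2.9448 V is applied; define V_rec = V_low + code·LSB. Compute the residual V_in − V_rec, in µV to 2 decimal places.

LSB = 4.64/2^14 = 283.20 µV.
(2.9448 − 0)/0.000283203 = 10398.1903; round gives code 10398.
V_rec = 0 + 10398·0.000283203 = 2.9447461 V.
Error = 2.9448 − 2.9447461 = 5.39062e-05 V = 53.91 µV.

53.91 µV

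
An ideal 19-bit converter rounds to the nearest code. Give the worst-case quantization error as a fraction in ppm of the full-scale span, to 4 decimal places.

0.9537 ppm

Rounding → worst-case error = ½ LSB = V_FS/2^20, so 1e+06/1048576 = 0.953674 ppm of full scale.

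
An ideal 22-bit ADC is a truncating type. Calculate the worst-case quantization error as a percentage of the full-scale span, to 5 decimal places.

Truncating → worst-case error = 1 LSB = V_FS/2^22, so 100/4194304 = 2.38419e-05 % of full scale.

0.00002 %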